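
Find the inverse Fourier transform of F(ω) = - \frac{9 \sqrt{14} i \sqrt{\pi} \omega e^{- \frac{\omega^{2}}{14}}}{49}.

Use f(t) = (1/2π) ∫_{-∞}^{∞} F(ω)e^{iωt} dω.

f(t) = 9 t e^{- \frac{7 t^{2}}{2}}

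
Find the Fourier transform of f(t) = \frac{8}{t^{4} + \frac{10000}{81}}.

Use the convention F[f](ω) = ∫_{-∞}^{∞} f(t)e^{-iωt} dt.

F(ω) = \frac{27 \pi e^{- \frac{5 \sqrt{2} \left|{\omega}\right|}{3}} \sin{\left(\frac{5 \sqrt{2} \left|{\omega}\right|}{3} + \frac{\pi}{4} \right)}}{125}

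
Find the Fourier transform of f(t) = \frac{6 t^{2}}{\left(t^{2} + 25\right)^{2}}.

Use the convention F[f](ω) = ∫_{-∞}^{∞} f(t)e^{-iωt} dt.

F(ω) = \frac{3 \pi \left(1 - 5 \left|{\omega}\right|\right) e^{- 5 \left|{\omega}\right|}}{5}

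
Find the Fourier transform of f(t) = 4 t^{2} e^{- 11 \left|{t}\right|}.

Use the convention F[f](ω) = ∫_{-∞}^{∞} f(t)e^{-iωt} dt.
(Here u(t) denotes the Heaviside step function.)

F(ω) = \frac{176 \left(121 - 3 \omega^{2}\right)}{\left(\omega^{2} + 121\right)^{3}}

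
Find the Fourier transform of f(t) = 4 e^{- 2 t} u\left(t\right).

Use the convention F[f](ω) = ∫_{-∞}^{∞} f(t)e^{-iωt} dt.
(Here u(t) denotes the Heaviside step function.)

F(ω) = \frac{4}{i \omega + 2}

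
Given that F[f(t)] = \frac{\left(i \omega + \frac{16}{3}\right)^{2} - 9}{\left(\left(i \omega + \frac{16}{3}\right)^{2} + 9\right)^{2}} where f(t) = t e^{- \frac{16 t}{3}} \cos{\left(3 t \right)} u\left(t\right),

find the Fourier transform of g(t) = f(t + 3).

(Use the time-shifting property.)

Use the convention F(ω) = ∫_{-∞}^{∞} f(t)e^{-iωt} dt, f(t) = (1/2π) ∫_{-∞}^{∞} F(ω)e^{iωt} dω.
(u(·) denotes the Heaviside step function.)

F[g](ω) = \frac{9 \left(\left(3 i \omega + 16\right)^{2} - 81\right) e^{3 i \omega}}{\left(\left(3 i \omega + 16\right)^{2} + 81\right)^{2}}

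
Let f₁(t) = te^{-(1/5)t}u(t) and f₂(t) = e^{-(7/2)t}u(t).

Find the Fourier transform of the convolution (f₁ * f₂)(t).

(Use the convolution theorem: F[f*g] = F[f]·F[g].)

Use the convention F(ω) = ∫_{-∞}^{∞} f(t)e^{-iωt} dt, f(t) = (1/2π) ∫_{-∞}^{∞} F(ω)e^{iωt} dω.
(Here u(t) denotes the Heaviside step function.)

F[f₁*f₂](ω) = \frac{50}{\left(2 i \omega + 7\right) \left(5 i \omega + 1\right)^{2}}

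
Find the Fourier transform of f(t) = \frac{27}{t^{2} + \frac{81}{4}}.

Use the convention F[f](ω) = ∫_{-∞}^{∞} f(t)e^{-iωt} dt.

F(ω) = 6 \pi e^{- \frac{9 \left|{\omega}\right|}{2}}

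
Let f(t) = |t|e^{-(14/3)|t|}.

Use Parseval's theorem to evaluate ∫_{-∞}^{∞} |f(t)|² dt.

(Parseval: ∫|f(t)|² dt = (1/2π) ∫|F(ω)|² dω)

∫|f(t)|² dt = \frac{27}{5488}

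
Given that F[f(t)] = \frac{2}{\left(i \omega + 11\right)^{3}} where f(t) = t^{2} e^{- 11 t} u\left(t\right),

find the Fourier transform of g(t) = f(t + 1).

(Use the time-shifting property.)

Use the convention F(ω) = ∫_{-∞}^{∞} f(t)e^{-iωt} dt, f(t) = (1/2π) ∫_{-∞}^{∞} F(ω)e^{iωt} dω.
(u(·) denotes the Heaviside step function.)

F[g](ω) = \frac{2 e^{i \omega}}{\left(i \omega + 11\right)^{3}}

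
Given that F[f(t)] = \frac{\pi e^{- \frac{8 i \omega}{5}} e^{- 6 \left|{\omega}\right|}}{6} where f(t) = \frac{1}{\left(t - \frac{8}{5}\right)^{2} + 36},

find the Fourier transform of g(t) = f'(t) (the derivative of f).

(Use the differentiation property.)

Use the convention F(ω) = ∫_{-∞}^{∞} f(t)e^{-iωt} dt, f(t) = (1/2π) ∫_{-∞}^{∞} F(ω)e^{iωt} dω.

F[g](ω) = \frac{i \pi \omega e^{- \frac{8 i \omega}{5} - 6 \left|{\omega}\right|}}{6}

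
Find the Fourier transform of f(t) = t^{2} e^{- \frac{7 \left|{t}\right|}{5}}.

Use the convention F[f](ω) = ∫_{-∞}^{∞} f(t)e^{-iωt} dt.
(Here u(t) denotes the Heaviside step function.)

F(ω) = \frac{3500 \left(49 - 75 \omega^{2}\right)}{\left(25 \omega^{2} + 49\right)^{3}}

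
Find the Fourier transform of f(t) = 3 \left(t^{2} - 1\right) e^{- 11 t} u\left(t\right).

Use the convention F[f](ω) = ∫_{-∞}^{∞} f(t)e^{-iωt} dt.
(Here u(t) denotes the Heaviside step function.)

F(ω) = \frac{3 \left(2 i \omega - \left(i \omega + 11\right)^{3} + 22\right)}{\left(i \omega + 11\right)^{4}}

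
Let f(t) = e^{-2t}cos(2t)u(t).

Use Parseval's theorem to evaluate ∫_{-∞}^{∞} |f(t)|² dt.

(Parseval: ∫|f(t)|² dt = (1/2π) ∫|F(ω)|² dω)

∫|f(t)|² dt = \frac{3}{16}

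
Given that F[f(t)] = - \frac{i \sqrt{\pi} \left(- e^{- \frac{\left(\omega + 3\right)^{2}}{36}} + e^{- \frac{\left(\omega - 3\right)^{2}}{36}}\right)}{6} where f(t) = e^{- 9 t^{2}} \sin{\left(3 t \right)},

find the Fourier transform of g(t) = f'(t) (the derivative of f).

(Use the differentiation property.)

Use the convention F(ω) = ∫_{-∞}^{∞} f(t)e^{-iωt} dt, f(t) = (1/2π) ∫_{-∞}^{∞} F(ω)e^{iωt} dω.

F[g](ω) = \frac{\sqrt{\pi} \omega \left(e^{\frac{\omega}{3}} - 1\right) e^{- \frac{\omega^{2}}{36} - \frac{\omega}{6} - \frac{1}{4}}}{6}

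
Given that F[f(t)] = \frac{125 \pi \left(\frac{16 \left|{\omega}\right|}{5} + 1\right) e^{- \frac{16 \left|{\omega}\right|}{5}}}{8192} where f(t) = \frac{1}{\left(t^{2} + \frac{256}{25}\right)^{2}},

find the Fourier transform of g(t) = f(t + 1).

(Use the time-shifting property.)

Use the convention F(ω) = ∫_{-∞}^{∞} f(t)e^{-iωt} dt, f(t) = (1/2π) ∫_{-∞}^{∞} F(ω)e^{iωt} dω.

F[g](ω) = \frac{25 \pi \left(16 \left|{\omega}\right| + 5\right) e^{i \omega - \frac{16 \left|{\omega}\right|}{5}}}{8192}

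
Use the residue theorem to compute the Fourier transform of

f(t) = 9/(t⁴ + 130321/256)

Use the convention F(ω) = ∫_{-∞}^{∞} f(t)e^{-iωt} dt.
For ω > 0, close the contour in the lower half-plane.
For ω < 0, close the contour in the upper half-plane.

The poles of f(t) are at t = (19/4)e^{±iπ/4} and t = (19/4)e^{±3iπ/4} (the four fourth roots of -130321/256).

Let g(z) = f(z)e^{-iωz}; for large |z| the factor e^{-iωz} decays in the lower half-plane when ω > 0 and in the upper half-plane when ω < 0.

Case ω > 0 (lower half-plane, clockwise contour ⇒ F(ω) = -2πi·ΣRes):
  Res_{z = - \frac{19 \sqrt{2}}{8} - \frac{19 \sqrt{2} i}{8}} g(z) = \frac{72 \sqrt{2} \left(1 + i\right) e^{\frac{19 \sqrt{2} \omega \left(-1 + i\right)}{8}}}{6859}
  Res_{z = \frac{19 \sqrt{2}}{8} - \frac{19 \sqrt{2} i}{8}} g(z) = \frac{72 \sqrt{2} \left(-1 + i\right) e^{- \frac{19 \sqrt{2} \omega \left(1 + i\right)}{8}}}{6859}
  F(ω) = -2πi·ΣRes = \frac{144 \sqrt{2} \pi \left(\left(1 - i\right) e^{\frac{19 \sqrt{2} i \omega}{4}} + 1 + i\right) e^{- \frac{19 \sqrt{2} \omega \left(1 + i\right)}{8}}}{6859} = \frac{576 \pi e^{- \frac{19 \sqrt{2} \omega}{8}} \sin{\left(\frac{19 \sqrt{2} \omega}{8} + \frac{\pi}{4} \right)}}{6859}

Case ω < 0 (upper half-plane, counterclockwise contour ⇒ F(ω) = +2πi·ΣRes):
  Res_{z = \frac{19 \sqrt{2}}{8} + \frac{19 \sqrt{2} i}{8}} g(z) = - \frac{72 \sqrt{2} \left(1 + i\right) e^{\frac{19 \sqrt{2} \omega \left(1 - i\right)}{8}}}{6859}
  Res_{z = - \frac{19 \sqrt{2}}{8} + \frac{19 \sqrt{2} i}{8}} g(z) = \frac{72 \sqrt{2} \left(1 - i\right) e^{\frac{19 \sqrt{2} \omega \left(1 + i\right)}{8}}}{6859}
  F(ω) = 2πi·ΣRes = - \frac{144 \sqrt{2} i \pi \left(\left(1 + i\right) e^{\frac{19 \sqrt{2} \omega \left(1 - i\right)}{8}} - \left(1 - i\right) e^{\frac{19 \sqrt{2} \omega \left(1 + i\right)}{8}}\right)}{6859} = \frac{576 \pi e^{\frac{19 \sqrt{2} \omega}{8}} \cos{\left(\frac{19 \sqrt{2} \omega}{8} + \frac{\pi}{4} \right)}}{6859}

Both cases combine into a single formula in |ω|:

F(ω) = \frac{576 \pi e^{- \frac{19 \sqrt{2} \left|{\omega}\right|}{8}} \sin{\left(\frac{19 \sqrt{2} \left|{\omega}\right|}{8} + \frac{\pi}{4} \right)}}{6859}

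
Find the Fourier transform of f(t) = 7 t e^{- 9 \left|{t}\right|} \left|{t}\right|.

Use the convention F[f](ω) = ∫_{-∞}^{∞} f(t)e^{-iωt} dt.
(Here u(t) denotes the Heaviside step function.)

F(ω) = \frac{28 i \omega \left(\omega^{2} - 243\right)}{\left(\omega^{2} + 81\right)^{3}}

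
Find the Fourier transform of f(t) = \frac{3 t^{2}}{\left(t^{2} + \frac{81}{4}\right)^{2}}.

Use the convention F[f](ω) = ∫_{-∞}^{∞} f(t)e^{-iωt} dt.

F(ω) = \frac{\pi \left(2 - 9 \left|{\omega}\right|\right) e^{- \frac{9 \left|{\omega}\right|}{2}}}{6}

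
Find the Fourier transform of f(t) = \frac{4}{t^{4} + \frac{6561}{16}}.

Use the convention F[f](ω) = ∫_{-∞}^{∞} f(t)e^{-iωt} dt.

F(ω) = \frac{32 \pi e^{- \frac{9 \sqrt{2} \left|{\omega}\right|}{4}} \sin{\left(\frac{9 \sqrt{2} \left|{\omega}\right|}{4} + \frac{\pi}{4} \right)}}{729}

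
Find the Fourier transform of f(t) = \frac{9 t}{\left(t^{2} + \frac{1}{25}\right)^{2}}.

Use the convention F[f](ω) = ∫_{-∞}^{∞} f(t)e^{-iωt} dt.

F(ω) = - \frac{45 i \pi \omega e^{- \frac{\left|{\omega}\right|}{5}}}{2}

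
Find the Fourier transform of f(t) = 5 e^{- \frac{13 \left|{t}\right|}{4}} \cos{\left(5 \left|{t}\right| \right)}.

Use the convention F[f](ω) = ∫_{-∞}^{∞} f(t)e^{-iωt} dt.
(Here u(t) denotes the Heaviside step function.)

F(ω) = \frac{520 \left(16 \omega^{2} + 569\right)}{256 \omega^{4} - 7392 \omega^{2} + 323761}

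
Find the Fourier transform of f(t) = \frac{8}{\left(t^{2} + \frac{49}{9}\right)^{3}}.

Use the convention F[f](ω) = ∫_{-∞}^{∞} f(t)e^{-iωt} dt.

F(ω) = \frac{27 \pi \left(49 \omega^{2} + 63 \left|{\omega}\right| + 27\right) e^{- \frac{7 \left|{\omega}\right|}{3}}}{16807}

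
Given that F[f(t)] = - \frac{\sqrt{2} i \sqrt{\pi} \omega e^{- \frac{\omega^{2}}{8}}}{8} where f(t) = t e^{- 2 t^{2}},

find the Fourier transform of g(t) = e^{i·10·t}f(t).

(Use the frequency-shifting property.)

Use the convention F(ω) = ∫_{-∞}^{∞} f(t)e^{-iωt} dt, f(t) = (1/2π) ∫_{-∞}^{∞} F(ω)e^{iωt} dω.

F[g](ω) = \frac{\sqrt{2} i \sqrt{\pi} \left(10 - \omega\right) e^{- \frac{\left(\omega - 10\right)^{2}}{8}}}{8}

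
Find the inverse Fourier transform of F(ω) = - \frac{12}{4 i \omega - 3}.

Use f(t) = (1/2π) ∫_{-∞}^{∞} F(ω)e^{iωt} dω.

f(t) = 3 e^{\frac{3 t}{4}} u\left(- t\right)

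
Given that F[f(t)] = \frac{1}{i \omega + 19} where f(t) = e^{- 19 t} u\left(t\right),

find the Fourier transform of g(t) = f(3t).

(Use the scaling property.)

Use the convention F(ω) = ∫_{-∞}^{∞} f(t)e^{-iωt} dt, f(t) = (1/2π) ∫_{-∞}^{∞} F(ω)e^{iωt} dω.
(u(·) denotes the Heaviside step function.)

F[g](ω) = \frac{1}{i \omega + 57}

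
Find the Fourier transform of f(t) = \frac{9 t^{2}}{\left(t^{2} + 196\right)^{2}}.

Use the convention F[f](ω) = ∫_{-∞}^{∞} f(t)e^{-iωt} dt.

F(ω) = \frac{9 \pi \left(1 - 14 \left|{\omega}\right|\right) e^{- 14 \left|{\omega}\right|}}{28}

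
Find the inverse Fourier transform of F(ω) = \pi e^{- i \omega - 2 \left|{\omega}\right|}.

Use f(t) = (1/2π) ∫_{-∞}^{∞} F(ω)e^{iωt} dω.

f(t) = \frac{2}{\left(t - 1\right)^{2} + 4}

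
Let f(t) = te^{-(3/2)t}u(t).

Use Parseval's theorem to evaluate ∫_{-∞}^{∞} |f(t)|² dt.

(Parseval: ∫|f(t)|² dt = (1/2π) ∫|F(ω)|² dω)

∫|f(t)|² dt = \frac{2}{27}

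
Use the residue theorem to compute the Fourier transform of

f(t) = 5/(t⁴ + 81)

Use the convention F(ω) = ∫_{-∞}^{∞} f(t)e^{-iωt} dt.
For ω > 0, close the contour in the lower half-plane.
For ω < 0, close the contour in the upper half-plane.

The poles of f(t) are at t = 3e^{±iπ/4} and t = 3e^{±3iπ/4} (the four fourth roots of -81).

Let g(z) = f(z)e^{-iωz}; for large |z| the factor e^{-iωz} decays in the lower half-plane when ω > 0 and in the upper half-plane when ω < 0.

Case ω > 0 (lower half-plane, clockwise contour ⇒ F(ω) = -2πi·ΣRes):
  Res_{z = - \frac{3 \sqrt{2}}{2} - \frac{3 \sqrt{2} i}{2}} g(z) = \frac{5 \sqrt{2} i \left(1 - i\right) e^{\frac{3 \sqrt{2} \omega \left(-1 + i\right)}{2}}}{216}
  Res_{z = \frac{3 \sqrt{2}}{2} - \frac{3 \sqrt{2} i}{2}} g(z) = \frac{5 \sqrt{2} i \left(1 + i\right) e^{- \frac{3 \sqrt{2} \omega \left(1 + i\right)}{2}}}{216}
  F(ω) = -2πi·ΣRes = \frac{5 \sqrt{2} \pi \left(1 - i\right) \left(e^{3 \sqrt{2} i \omega} + i\right) e^{- \frac{3 \sqrt{2} \omega \left(1 + i\right)}{2}}}{108} = \frac{5 \pi e^{- \frac{3 \sqrt{2} \omega}{2}} \sin{\left(\frac{3 \sqrt{2} \omega}{2} + \frac{\pi}{4} \right)}}{27}

Case ω < 0 (upper half-plane, counterclockwise contour ⇒ F(ω) = +2πi·ΣRes):
  Res_{z = \frac{3 \sqrt{2}}{2} + \frac{3 \sqrt{2} i}{2}} g(z) = \frac{5 \sqrt{2} i \left(-1 + i\right) e^{\frac{3 \sqrt{2} \omega \left(1 - i\right)}{2}}}{216}
  Res_{z = - \frac{3 \sqrt{2}}{2} + \frac{3 \sqrt{2} i}{2}} g(z) = \frac{5 \sqrt{2} \left(1 - i\right) e^{\frac{3 \sqrt{2} \omega \left(1 + i\right)}{2}}}{216}
  F(ω) = 2πi·ΣRes = - \frac{5 \sqrt{2} i \pi \left(i \left(1 - i\right) e^{\frac{3 \sqrt{2} \omega \left(1 - i\right)}{2}} - \left(1 - i\right) e^{\frac{3 \sqrt{2} \omega \left(1 + i\right)}{2}}\right)}{108} = \frac{5 \pi e^{\frac{3 \sqrt{2} \omega}{2}} \cos{\left(\frac{3 \sqrt{2} \omega}{2} + \frac{\pi}{4} \right)}}{27}

Both cases combine into a single formula in |ω|:

F(ω) = \frac{5 \pi e^{- \frac{3 \sqrt{2} \left|{\omega}\right|}{2}} \sin{\left(\frac{3 \sqrt{2} \left|{\omega}\right|}{2} + \frac{\pi}{4} \right)}}{27}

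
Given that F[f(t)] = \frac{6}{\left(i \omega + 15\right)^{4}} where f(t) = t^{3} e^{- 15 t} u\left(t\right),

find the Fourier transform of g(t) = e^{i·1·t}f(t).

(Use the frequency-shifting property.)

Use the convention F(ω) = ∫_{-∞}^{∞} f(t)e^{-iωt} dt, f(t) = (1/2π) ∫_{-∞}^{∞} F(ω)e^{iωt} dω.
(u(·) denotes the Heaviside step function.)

F[g](ω) = \frac{6}{\left(i \left(\omega - 1\right) + 15\right)^{4}}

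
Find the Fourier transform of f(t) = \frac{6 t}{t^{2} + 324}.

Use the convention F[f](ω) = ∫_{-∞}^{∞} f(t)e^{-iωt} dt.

F(ω) = - 6 i \pi e^{- 18 \left|{\omega}\right|} \operatorname{sign}{\left(\omega \right)}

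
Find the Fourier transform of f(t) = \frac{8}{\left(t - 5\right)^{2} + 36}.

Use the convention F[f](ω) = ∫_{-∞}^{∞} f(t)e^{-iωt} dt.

F(ω) = \frac{4 \pi e^{- 5 i \omega - 6 \left|{\omega}\right|}}{3}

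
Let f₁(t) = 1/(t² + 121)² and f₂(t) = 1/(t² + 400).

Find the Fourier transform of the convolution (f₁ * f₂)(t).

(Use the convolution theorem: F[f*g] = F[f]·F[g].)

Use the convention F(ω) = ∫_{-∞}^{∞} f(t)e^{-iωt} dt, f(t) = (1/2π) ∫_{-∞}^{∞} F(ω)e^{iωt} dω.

F[f₁*f₂](ω) = \frac{\pi^{2} \left(11 \left|{\omega}\right| + 1\right) e^{- 31 \left|{\omega}\right|}}{53240}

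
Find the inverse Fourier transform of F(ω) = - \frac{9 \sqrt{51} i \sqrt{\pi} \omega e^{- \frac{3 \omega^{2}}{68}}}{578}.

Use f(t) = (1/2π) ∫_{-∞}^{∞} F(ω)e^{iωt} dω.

f(t) = 3 t e^{- \frac{17 t^{2}}{3}}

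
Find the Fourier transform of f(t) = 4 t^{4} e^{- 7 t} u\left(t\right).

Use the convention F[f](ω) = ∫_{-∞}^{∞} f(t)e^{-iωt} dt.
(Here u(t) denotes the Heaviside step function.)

F(ω) = \frac{96}{\left(i \omega + 7\right)^{5}}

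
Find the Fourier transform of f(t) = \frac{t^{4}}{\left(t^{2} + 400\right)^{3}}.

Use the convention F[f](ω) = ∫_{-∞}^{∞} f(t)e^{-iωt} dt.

F(ω) = \frac{\pi \left(400 \omega^{2} - 100 \left|{\omega}\right| + 3\right) e^{- 20 \left|{\omega}\right|}}{160}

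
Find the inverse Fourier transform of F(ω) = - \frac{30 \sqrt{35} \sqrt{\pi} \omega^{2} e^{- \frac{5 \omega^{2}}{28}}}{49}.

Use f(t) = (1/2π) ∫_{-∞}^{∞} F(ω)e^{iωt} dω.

f(t) = 6 \left(\frac{28 t^{2}}{5} - 2\right) e^{- \frac{7 t^{2}}{5}}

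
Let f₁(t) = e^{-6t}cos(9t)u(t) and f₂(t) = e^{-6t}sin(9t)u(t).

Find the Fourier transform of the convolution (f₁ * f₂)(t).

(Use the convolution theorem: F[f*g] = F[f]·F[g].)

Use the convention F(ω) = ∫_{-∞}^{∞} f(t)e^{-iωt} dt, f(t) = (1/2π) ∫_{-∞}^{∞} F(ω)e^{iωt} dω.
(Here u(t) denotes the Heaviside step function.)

F[f₁*f₂](ω) = \frac{9 \left(i \omega + 6\right)}{\left(\left(i \omega + 6\right)^{2} + 81\right)^{2}}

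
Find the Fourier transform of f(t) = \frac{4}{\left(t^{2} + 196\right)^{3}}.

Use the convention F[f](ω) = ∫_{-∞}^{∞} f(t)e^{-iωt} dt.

F(ω) = \frac{\pi \left(196 \omega^{2} + 42 \left|{\omega}\right| + 3\right) e^{- 14 \left|{\omega}\right|}}{1075648}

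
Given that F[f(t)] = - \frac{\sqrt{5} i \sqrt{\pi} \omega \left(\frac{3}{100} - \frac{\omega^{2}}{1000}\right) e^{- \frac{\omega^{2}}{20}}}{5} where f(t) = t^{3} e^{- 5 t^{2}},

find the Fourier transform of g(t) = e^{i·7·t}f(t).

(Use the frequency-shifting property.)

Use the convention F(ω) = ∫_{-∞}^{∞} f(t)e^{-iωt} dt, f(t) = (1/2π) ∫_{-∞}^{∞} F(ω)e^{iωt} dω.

F[g](ω) = \frac{\sqrt{5} i \sqrt{\pi} \left(\omega - 7\right) \left(\left(\omega - 7\right)^{2} - 30\right) e^{- \frac{\left(\omega - 7\right)^{2}}{20}}}{5000}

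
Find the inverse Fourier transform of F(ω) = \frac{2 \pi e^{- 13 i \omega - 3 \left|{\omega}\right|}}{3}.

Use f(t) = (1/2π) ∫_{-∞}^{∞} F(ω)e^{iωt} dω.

f(t) = \frac{2}{\left(t - 13\right)^{2} + 9}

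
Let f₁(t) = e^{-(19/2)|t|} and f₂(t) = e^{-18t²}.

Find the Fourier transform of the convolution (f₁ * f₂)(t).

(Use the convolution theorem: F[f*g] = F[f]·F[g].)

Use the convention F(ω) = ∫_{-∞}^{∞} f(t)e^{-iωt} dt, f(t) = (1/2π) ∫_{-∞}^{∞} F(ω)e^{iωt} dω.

F[f₁*f₂](ω) = \frac{38 \sqrt{2} \sqrt{\pi} e^{- \frac{\omega^{2}}{72}}}{3 \left(4 \omega^{2} + 361\right)}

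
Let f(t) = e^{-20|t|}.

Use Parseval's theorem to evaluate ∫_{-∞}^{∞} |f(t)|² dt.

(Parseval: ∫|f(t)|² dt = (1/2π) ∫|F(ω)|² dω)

∫|f(t)|² dt = \frac{1}{20}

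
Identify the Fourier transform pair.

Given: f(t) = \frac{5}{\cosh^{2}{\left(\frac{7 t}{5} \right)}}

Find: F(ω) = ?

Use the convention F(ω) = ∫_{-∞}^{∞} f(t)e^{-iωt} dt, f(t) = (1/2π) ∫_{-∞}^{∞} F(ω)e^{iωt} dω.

F(ω) = \frac{125 \pi \omega}{49 \sinh{\left(\frac{5 \pi \omega}{14} \right)}}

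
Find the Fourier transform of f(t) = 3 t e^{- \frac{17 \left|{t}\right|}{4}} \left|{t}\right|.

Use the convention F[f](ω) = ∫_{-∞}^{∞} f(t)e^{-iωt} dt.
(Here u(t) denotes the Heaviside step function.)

F(ω) = \frac{3072 i \omega \left(16 \omega^{2} - 867\right)}{\left(16 \omega^{2} + 289\right)^{3}}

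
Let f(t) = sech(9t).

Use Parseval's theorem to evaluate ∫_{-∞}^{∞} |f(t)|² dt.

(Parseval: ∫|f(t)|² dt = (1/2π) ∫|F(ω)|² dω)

∫|f(t)|² dt = \frac{2}{9}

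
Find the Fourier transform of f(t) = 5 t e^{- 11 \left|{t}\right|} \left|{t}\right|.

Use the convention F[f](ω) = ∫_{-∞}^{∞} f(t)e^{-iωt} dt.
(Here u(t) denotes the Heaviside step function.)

F(ω) = \frac{20 i \omega \left(\omega^{2} - 363\right)}{\left(\omega^{2} + 121\right)^{3}}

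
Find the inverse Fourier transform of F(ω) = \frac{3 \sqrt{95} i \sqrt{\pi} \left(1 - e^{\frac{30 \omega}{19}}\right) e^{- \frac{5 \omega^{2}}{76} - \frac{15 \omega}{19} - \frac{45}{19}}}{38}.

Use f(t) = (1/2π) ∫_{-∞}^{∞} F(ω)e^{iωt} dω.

f(t) = 3 e^{- \frac{19 t^{2}}{5}} \sin{\left(6 t \right)}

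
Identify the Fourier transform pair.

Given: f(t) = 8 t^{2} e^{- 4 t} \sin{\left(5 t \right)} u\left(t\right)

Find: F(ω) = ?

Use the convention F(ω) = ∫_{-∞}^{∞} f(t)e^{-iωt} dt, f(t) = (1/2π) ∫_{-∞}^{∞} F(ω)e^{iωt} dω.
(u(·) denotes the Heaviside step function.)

F(ω) = \frac{80 \left(3 \left(i \omega + 4\right)^{2} - 25\right)}{\left(\left(i \omega + 4\right)^{2} + 25\right)^{3}}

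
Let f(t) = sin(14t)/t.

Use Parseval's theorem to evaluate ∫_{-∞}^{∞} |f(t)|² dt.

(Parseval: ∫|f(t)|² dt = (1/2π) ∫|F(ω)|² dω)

∫|f(t)|² dt = 14 \pi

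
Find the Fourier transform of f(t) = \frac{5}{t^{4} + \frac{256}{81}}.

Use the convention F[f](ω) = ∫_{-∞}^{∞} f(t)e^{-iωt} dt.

F(ω) = \frac{135 \pi e^{- \frac{2 \sqrt{2} \left|{\omega}\right|}{3}} \sin{\left(\frac{2 \sqrt{2} \left|{\omega}\right|}{3} + \frac{\pi}{4} \right)}}{64}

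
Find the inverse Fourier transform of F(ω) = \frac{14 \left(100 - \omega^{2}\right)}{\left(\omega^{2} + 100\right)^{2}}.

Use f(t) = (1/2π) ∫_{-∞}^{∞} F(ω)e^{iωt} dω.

f(t) = 7 e^{- 10 \left|{t}\right|} \left|{t}\right|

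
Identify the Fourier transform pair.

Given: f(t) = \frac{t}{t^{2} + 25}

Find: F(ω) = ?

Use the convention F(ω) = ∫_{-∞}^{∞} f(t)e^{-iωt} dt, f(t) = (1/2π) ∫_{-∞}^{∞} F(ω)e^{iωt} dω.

F(ω) = - i \pi e^{- 5 \left|{\omega}\right|} \operatorname{sign}{\left(\omega \right)}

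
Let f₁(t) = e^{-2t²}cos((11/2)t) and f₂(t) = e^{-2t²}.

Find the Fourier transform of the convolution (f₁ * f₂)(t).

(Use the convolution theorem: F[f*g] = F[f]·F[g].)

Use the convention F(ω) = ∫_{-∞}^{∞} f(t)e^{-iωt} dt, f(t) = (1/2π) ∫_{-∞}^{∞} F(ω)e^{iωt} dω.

F[f₁*f₂](ω) = \frac{\pi \left(e^{\frac{11 \omega}{4}} + 1\right) e^{- \frac{\omega^{2}}{4} - \frac{11 \omega}{8} - \frac{121}{32}}}{4}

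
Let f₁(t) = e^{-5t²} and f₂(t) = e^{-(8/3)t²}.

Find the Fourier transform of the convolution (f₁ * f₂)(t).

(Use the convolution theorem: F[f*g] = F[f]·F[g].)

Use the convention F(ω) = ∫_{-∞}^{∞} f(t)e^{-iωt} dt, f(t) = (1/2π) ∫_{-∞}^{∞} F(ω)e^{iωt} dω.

F[f₁*f₂](ω) = \frac{\sqrt{30} \pi e^{- \frac{23 \omega^{2}}{160}}}{20}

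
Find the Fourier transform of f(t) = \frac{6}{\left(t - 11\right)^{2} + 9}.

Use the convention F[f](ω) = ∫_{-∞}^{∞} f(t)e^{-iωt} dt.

F(ω) = 2 \pi e^{- 11 i \omega - 3 \left|{\omega}\right|}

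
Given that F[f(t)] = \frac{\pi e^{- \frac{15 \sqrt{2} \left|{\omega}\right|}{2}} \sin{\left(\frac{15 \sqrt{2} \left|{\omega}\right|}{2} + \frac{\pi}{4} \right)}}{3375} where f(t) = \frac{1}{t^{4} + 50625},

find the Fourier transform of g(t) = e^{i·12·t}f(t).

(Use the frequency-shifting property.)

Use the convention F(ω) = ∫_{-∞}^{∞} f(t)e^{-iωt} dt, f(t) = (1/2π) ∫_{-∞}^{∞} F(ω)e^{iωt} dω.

F[g](ω) = \frac{\pi e^{- \frac{15 \sqrt{2} \left|{\omega - 12}\right|}{2}} \sin{\left(\frac{15 \sqrt{2} \left|{\omega - 12}\right|}{2} + \frac{\pi}{4} \right)}}{3375}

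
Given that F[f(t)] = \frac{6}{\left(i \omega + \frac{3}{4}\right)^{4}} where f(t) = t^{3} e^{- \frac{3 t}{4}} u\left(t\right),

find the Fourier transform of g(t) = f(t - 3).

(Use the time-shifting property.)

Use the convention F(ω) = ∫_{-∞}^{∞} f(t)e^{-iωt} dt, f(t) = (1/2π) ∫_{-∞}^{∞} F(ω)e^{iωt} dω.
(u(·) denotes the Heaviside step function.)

F[g](ω) = \frac{1536 e^{- 3 i \omega}}{\left(4 i \omega + 3\right)^{4}}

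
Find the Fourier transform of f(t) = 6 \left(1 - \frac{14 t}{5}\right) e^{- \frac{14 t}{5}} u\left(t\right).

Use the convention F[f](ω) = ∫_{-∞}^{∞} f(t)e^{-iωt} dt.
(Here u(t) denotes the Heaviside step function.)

F(ω) = \frac{150 i \omega}{- 25 \omega^{2} + 140 i \omega + 196}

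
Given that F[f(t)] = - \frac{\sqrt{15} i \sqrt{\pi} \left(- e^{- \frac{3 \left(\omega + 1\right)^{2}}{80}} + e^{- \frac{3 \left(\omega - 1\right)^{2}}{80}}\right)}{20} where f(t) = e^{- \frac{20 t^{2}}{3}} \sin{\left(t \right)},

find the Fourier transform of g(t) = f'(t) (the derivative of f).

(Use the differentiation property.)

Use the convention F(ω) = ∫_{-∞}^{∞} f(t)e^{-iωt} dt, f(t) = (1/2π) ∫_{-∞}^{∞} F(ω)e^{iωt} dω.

F[g](ω) = \frac{\sqrt{15} \sqrt{\pi} \omega \left(e^{\frac{3 \omega}{20}} - 1\right) e^{- \frac{3 \omega^{2}}{80} - \frac{3 \omega}{40} - \frac{3}{80}}}{20}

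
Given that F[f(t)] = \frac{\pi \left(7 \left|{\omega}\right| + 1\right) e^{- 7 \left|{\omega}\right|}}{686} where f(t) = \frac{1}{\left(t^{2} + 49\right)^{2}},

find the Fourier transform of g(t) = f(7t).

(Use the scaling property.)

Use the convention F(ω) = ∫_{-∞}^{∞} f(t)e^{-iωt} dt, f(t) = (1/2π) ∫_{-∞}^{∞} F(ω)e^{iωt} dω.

F[g](ω) = \frac{\pi \left(\left|{\omega}\right| + 1\right) e^{- \left|{\omega}\right|}}{4802}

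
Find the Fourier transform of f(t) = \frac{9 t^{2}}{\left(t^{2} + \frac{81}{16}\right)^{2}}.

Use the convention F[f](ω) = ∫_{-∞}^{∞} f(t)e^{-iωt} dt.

F(ω) = \frac{\pi \left(4 - 9 \left|{\omega}\right|\right) e^{- \frac{9 \left|{\omega}\right|}{4}}}{2}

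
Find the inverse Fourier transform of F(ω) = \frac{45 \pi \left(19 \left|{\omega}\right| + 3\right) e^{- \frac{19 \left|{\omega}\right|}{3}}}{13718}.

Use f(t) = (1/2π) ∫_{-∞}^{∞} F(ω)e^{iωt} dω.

f(t) = \frac{5}{\left(t^{2} + \frac{361}{9}\right)^{2}}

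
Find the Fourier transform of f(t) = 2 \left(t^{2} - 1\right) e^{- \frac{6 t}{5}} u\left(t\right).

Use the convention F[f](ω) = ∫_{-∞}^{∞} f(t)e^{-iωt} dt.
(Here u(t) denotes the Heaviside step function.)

F(ω) = \frac{10 \left(250 i \omega - \left(5 i \omega + 6\right)^{3} + 300\right)}{\left(5 i \omega + 6\right)^{4}}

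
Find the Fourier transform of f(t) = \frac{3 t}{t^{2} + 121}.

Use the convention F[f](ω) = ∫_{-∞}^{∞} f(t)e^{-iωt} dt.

F(ω) = - 3 i \pi e^{- 11 \left|{\omega}\right|} \operatorname{sign}{\left(\omega \right)}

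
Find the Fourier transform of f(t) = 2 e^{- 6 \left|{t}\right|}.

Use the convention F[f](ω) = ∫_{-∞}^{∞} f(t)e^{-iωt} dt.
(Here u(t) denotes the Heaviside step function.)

F(ω) = \frac{24}{\omega^{2} + 36}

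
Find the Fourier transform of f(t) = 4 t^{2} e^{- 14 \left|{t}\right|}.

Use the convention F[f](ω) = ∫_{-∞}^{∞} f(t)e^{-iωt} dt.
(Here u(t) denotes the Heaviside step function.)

F(ω) = \frac{224 \left(196 - 3 \omega^{2}\right)}{\left(\omega^{2} + 196\right)^{3}}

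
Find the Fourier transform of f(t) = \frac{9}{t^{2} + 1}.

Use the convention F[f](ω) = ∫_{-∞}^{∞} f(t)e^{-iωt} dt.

F(ω) = 9 \pi e^{- \left|{\omega}\right|}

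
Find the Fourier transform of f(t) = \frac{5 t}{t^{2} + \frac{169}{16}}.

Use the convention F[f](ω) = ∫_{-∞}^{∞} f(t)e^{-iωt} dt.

F(ω) = - 5 i \pi e^{- \frac{13 \left|{\omega}\right|}{4}} \operatorname{sign}{\left(\omega \right)}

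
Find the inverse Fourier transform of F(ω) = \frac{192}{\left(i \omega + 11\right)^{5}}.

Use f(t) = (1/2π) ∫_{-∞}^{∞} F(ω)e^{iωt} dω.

f(t) = 8 t^{4} e^{- 11 t} u\left(t\right)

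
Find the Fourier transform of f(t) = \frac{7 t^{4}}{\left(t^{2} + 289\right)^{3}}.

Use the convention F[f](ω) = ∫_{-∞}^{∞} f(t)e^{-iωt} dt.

F(ω) = \frac{7 \pi \left(289 \omega^{2} - 85 \left|{\omega}\right| + 3\right) e^{- 17 \left|{\omega}\right|}}{136}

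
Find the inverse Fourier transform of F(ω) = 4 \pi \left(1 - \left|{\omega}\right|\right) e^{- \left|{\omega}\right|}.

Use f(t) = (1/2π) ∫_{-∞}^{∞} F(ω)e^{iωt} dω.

f(t) = \frac{8 t^{2}}{\left(t^{2} + 1\right)^{2}}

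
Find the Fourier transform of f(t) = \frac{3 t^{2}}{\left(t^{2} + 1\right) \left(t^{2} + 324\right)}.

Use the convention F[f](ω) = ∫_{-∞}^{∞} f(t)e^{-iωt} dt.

F(ω) = \frac{3 \pi \left(18 - e^{17 \left|{\omega}\right|}\right) e^{- 18 \left|{\omega}\right|}}{323}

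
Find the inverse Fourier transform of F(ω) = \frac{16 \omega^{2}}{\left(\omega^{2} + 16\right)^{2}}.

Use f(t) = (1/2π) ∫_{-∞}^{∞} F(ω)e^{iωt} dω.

f(t) = \left(1 - 4 \left|{t}\right|\right) e^{- 4 \left|{t}\right|}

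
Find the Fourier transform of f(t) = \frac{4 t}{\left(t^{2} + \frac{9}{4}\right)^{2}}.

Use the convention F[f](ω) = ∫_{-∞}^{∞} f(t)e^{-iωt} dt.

F(ω) = - \frac{4 i \pi \omega e^{- \frac{3 \left|{\omega}\right|}{2}}}{3}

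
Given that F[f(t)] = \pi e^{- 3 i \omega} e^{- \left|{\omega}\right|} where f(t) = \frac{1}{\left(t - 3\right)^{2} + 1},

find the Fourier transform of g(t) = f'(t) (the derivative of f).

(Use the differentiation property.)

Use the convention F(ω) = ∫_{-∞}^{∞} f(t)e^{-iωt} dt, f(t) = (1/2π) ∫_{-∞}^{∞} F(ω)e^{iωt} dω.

F[g](ω) = i \pi \omega e^{- 3 i \omega - \left|{\omega}\right|}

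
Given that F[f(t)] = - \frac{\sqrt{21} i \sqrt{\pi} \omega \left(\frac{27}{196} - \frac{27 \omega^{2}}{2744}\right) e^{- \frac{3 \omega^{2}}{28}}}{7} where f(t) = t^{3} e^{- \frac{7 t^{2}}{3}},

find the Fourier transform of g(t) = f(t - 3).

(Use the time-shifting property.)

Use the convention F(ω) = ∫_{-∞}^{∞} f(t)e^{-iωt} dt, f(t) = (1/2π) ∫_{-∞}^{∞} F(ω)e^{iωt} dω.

F[g](ω) = \frac{27 \sqrt{21} i \sqrt{\pi} \omega \left(\omega^{2} - 14\right) e^{- 3 \omega \left(\frac{\omega}{28} + i\right)}}{19208}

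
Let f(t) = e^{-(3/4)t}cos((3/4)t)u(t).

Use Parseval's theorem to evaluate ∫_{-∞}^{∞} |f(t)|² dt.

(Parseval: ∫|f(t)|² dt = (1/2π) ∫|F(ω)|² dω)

∫|f(t)|² dt = \frac{1}{2}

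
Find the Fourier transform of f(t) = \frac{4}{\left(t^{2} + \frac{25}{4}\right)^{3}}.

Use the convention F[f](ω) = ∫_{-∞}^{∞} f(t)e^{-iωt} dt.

F(ω) = \frac{4 \pi \left(25 \omega^{2} + 30 \left|{\omega}\right| + 12\right) e^{- \frac{5 \left|{\omega}\right|}{2}}}{3125}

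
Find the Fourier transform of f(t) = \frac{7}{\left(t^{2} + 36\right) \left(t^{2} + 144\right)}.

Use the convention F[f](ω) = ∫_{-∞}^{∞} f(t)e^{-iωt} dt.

F(ω) = \frac{7 \pi \left(2 e^{6 \left|{\omega}\right|} - 1\right) e^{- 12 \left|{\omega}\right|}}{1296}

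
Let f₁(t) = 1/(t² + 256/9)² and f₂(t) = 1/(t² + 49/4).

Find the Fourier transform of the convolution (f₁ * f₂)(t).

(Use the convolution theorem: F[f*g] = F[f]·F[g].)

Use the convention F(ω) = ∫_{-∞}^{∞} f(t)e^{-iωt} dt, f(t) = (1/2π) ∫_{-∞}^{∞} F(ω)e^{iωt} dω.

F[f₁*f₂](ω) = \frac{9 \pi^{2} \left(16 \left|{\omega}\right| + 3\right) e^{- \frac{53 \left|{\omega}\right|}{6}}}{28672}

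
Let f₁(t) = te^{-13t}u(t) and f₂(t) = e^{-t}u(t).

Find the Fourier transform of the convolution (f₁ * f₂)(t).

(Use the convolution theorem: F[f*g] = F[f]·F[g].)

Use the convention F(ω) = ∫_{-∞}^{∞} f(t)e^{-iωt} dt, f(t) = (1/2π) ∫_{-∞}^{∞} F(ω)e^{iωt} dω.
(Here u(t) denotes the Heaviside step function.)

F[f₁*f₂](ω) = \frac{1}{\left(i \omega + 1\right) \left(i \omega + 13\right)^{2}}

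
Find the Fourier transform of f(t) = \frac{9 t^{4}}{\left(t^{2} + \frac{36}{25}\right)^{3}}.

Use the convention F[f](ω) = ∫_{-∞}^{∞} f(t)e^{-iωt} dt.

F(ω) = \frac{9 \pi \left(12 \omega^{2} - 50 \left|{\omega}\right| + 25\right) e^{- \frac{6 \left|{\omega}\right|}{5}}}{80}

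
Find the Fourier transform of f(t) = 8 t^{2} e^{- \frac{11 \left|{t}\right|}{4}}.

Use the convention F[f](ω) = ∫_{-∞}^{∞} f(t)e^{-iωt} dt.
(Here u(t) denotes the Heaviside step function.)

F(ω) = \frac{22528 \left(121 - 48 \omega^{2}\right)}{\left(16 \omega^{2} + 121\right)^{3}}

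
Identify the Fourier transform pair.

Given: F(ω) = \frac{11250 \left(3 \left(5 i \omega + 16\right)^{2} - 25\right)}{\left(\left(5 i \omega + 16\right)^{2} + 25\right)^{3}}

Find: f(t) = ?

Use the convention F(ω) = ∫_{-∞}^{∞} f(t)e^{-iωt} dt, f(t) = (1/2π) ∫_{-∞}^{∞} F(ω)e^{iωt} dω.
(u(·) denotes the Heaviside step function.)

f(t) = 9 t^{2} e^{- \frac{16 t}{5}} \sin{\left(t \right)} u\left(t\right)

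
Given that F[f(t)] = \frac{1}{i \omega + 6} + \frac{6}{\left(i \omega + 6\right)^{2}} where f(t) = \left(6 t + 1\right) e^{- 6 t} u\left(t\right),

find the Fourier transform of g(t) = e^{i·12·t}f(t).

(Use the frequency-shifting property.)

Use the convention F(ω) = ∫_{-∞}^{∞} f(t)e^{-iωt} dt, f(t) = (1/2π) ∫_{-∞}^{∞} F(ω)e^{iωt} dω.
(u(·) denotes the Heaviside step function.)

F[g](ω) = \frac{6 i \left(\omega - 12\right) + \left(i \left(\omega - 12\right) + 6\right)^{2} + 36}{\left(i \left(\omega - 12\right) + 6\right)^{3}}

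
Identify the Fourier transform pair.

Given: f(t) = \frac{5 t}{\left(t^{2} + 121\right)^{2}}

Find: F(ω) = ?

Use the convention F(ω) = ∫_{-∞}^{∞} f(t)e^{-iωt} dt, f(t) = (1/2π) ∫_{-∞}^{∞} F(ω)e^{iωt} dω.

F(ω) = - \frac{5 i \pi \omega e^{- 11 \left|{\omega}\right|}}{22}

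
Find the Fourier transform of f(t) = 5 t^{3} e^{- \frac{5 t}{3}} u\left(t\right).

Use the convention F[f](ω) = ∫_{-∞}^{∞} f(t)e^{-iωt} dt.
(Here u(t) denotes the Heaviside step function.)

F(ω) = \frac{2430}{\left(3 i \omega + 5\right)^{4}}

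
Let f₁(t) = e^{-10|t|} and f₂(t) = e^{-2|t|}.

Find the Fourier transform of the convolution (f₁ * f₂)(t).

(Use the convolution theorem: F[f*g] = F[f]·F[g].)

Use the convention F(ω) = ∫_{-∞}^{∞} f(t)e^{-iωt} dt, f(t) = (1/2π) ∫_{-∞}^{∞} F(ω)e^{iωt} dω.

F[f₁*f₂](ω) = \frac{80}{\left(\omega^{2} + 4\right) \left(\omega^{2} + 100\right)}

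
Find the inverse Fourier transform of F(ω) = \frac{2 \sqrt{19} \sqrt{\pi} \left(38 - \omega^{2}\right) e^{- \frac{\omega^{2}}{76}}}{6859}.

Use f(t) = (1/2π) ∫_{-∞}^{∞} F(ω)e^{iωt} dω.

f(t) = 8 t^{2} e^{- 19 t^{2}}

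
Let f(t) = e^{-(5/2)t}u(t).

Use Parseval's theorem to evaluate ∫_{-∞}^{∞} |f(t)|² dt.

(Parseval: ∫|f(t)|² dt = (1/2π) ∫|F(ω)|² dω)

∫|f(t)|² dt = \frac{1}{5}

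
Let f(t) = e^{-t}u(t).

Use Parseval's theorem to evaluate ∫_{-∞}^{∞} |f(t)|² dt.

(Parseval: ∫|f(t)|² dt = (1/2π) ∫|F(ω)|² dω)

∫|f(t)|² dt = \frac{1}{2}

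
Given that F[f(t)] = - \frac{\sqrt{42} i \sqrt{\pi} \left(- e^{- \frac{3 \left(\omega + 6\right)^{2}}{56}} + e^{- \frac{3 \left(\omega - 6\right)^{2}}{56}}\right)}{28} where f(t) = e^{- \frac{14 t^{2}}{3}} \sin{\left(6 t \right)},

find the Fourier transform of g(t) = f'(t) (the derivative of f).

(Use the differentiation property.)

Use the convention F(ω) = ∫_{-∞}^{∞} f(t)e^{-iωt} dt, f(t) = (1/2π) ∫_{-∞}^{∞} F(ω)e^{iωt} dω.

F[g](ω) = \frac{\sqrt{42} \sqrt{\pi} \omega \left(e^{\frac{9 \omega}{7}} - 1\right) e^{- \frac{3 \omega^{2}}{56} - \frac{9 \omega}{14} - \frac{27}{14}}}{28}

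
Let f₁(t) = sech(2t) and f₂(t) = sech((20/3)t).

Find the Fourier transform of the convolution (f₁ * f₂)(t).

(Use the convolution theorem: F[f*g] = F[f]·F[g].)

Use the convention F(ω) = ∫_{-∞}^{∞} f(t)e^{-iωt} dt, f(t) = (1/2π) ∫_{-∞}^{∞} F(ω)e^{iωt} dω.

F[f₁*f₂](ω) = \frac{3 \pi^{2}}{40 \cosh{\left(\frac{3 \pi \omega}{40} \right)} \cosh{\left(\frac{\pi \omega}{4} \right)}}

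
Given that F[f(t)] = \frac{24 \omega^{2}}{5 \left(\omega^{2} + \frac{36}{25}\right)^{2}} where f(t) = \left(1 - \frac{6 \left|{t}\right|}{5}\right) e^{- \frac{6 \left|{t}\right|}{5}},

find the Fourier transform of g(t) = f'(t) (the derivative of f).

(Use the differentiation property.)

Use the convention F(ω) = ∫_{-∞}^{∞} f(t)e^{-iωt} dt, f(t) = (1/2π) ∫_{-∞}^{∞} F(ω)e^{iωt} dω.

F[g](ω) = \frac{3000 i \omega^{3}}{\left(25 \omega^{2} + 36\right)^{2}}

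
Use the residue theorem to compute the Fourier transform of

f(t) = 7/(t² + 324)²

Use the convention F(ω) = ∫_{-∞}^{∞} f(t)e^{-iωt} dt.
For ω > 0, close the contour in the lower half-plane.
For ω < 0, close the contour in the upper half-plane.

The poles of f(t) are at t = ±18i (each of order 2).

Let g(z) = f(z)e^{-iωz}; for large |z| the factor e^{-iωz} decays in the lower half-plane when ω > 0 and in the upper half-plane when ω < 0.

Case ω > 0 (lower half-plane, clockwise contour ⇒ F(ω) = -2πi·ΣRes):
  Res_{z = - 18 i} g(z) = \frac{7 i \left(18 \omega + 1\right) e^{- 18 \omega}}{23328} (pole of order 2)
  F(ω) = -2πi·ΣRes = \frac{7 \pi \left(18 \omega + 1\right) e^{- 18 \omega}}{11664}

Case ω < 0 (upper half-plane, counterclockwise contour ⇒ F(ω) = +2πi·ΣRes):
  Res_{z = 18 i} g(z) = \frac{7 i \left(18 \omega - 1\right) e^{18 \omega}}{23328} (pole of order 2)
  F(ω) = 2πi·ΣRes = \frac{7 \pi \left(1 - 18 \omega\right) e^{18 \omega}}{11664}

Both cases combine into a single formula in |ω|:

F(ω) = \frac{7 \pi \left(18 \left|{\omega}\right| + 1\right) e^{- 18 \left|{\omega}\right|}}{11664}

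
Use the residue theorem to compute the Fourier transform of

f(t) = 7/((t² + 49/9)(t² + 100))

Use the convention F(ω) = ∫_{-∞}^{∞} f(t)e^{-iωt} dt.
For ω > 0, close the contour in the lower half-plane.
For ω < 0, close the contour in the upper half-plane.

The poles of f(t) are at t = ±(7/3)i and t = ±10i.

Let g(z) = f(z)e^{-iωz}; for large |z| the factor e^{-iωz} decays in the lower half-plane when ω > 0 and in the upper half-plane when ω < 0.

Case ω > 0 (lower half-plane, clockwise contour ⇒ F(ω) = -2πi·ΣRes):
  Res_{z = - \frac{7 i}{3}} g(z) = \frac{27 i e^{- \frac{7 \omega}{3}}}{1702}
  Res_{z = - 10 i} g(z) = - \frac{63 i e^{- 10 \omega}}{17020}
  F(ω) = -2πi·ΣRes = - \frac{63 \pi e^{- 10 \omega}}{8510} + \frac{27 \pi e^{- \frac{7 \omega}{3}}}{851}

Case ω < 0 (upper half-plane, counterclockwise contour ⇒ F(ω) = +2πi·ΣRes):
  Res_{z = \frac{7 i}{3}} g(z) = - \frac{27 i e^{\frac{7 \omega}{3}}}{1702}
  Res_{z = 10 i} g(z) = \frac{63 i e^{10 \omega}}{17020}
  F(ω) = 2πi·ΣRes = \frac{9 \pi \left(30 e^{\frac{7 \omega}{3}} - 7 e^{10 \omega}\right)}{8510}

Both cases combine into a single formula in |ω|:

F(ω) = - \frac{63 \pi e^{- 10 \left|{\omega}\right|}}{8510} + \frac{27 \pi e^{- \frac{7 \left|{\omega}\right|}{3}}}{851}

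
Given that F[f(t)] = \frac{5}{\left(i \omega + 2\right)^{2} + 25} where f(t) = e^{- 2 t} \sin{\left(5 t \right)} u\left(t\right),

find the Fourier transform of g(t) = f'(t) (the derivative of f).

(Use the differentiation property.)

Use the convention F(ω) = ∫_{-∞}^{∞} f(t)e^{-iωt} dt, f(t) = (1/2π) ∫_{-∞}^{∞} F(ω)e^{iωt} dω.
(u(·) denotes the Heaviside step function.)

F[g](ω) = \frac{5 i \omega}{\left(i \omega + 2\right)^{2} + 25}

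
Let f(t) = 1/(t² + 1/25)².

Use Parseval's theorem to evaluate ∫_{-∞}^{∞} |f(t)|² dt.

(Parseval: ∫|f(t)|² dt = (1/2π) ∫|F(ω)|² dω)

∫|f(t)|² dt = \frac{390625 \pi}{16}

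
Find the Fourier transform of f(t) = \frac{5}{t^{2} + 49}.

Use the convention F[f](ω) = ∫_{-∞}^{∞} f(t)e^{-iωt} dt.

F(ω) = \frac{5 \pi e^{- 7 \left|{\omega}\right|}}{7}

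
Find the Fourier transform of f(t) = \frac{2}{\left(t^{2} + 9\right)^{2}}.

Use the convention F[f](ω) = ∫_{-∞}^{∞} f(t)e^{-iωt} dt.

F(ω) = \frac{\pi \left(3 \left|{\omega}\right| + 1\right) e^{- 3 \left|{\omega}\right|}}{27}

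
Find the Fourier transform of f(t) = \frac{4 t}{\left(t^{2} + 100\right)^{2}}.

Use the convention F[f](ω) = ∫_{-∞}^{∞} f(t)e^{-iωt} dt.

F(ω) = - \frac{i \pi \omega e^{- 10 \left|{\omega}\right|}}{5}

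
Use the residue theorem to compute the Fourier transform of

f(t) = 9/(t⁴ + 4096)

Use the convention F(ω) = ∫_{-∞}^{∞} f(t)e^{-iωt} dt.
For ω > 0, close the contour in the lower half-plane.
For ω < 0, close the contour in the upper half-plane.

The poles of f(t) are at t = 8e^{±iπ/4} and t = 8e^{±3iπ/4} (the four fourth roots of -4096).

Let g(z) = f(z)e^{-iωz}; for large |z| the factor e^{-iωz} decays in the lower half-plane when ω > 0 and in the upper half-plane when ω < 0.

Case ω > 0 (lower half-plane, clockwise contour ⇒ F(ω) = -2πi·ΣRes):
  Res_{z = - 4 \sqrt{2} - 4 \sqrt{2} i} g(z) = \frac{9 \sqrt{2} i \left(1 - i\right) e^{4 \sqrt{2} \omega \left(-1 + i\right)}}{4096}
  Res_{z = 4 \sqrt{2} - 4 \sqrt{2} i} g(z) = \frac{9 \sqrt{2} i \left(1 + i\right) e^{- 4 \sqrt{2} \omega \left(1 + i\right)}}{4096}
  F(ω) = -2πi·ΣRes = \frac{9 \sqrt{2} \pi \left(1 - i\right) \left(e^{8 \sqrt{2} i \omega} + i\right) e^{- 4 \sqrt{2} \omega \left(1 + i\right)}}{2048} = \frac{9 \sqrt{2} \pi \left(\sin{\left(4 \sqrt{2} \omega \right)} + \cos{\left(4 \sqrt{2} \omega \right)}\right) e^{- 4 \sqrt{2} \omega}}{1024}

Case ω < 0 (upper half-plane, counterclockwise contour ⇒ F(ω) = +2πi·ΣRes):
  Res_{z = 4 \sqrt{2} + 4 \sqrt{2} i} g(z) = \frac{9 \sqrt{2} i \left(-1 + i\right) e^{4 \sqrt{2} \omega \left(1 - i\right)}}{4096}
  Res_{z = - 4 \sqrt{2} + 4 \sqrt{2} i} g(z) = \frac{9 \sqrt{2} \left(1 - i\right) e^{4 \sqrt{2} \omega \left(1 + i\right)}}{4096}
  F(ω) = 2πi·ΣRes = - \frac{9 \sqrt{2} i \pi \left(i \left(1 - i\right) e^{4 \sqrt{2} \omega \left(1 - i\right)} - \left(1 - i\right) e^{4 \sqrt{2} \omega \left(1 + i\right)}\right)}{2048} = \frac{9 \sqrt{2} \pi \left(- \sin{\left(4 \sqrt{2} \omega \right)} + \cos{\left(4 \sqrt{2} \omega \right)}\right) e^{4 \sqrt{2} \omega}}{1024}

Both cases combine into a single formula in |ω|:

F(ω) = \frac{9 \sqrt{2} \pi \left(\sin{\left(4 \sqrt{2} \left|{\omega}\right| \right)} + \cos{\left(4 \sqrt{2} \left|{\omega}\right| \right)}\right) e^{- 4 \sqrt{2} \left|{\omega}\right|}}{1024}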